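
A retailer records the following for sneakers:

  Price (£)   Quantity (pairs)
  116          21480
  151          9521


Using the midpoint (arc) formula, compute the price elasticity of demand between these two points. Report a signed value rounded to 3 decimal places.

-2.943

%ΔQ = (9521 − 21480) / [(21480 + 9521)/2] = -11959/15500.5 = -0.771523…
%ΔP = (151 − 116) / [(116 + 151)/2] = 35/133.5 = 0.262172…
Arc Ed = %ΔQ / %ΔP = (-11959/15500.5) / (35/133.5) = -2.94281…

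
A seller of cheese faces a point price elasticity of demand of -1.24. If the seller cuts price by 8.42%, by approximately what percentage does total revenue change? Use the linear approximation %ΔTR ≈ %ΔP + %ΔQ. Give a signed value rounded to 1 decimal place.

%ΔQ ≈ Ed × %ΔP = (-1.24) × (-8.42%) = +10.4408%
%ΔTR ≈ %ΔP + %ΔQ = (-8.42%) + (+10.4408%) = +2.0208%

+2.0%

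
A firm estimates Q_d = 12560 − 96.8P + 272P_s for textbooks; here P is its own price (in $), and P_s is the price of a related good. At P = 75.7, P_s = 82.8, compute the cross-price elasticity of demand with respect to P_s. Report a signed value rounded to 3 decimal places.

0.811

At the given values, Q_d = 12560 − 96.8(75.7) + 272(82.8) = 27753.84.
∂Q_d/∂P_s = 272.
E = (272) × (82.8/27753.84) = 0.81147…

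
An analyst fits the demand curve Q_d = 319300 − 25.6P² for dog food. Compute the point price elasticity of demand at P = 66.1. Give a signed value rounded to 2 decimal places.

dQ_d/dP = −2·25.6·P = -3384.32. At P = 66.1, Q_d = 207448.224.
Ed = (dQ_d/dP)·(P/Q_d) = (-3384.32) × (66.1/207448.224) = -1.0783…

-1.08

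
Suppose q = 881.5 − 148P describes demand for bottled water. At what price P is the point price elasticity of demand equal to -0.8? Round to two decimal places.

2.65

Ed = −148P/(881.5 − 148P). Set this equal to -0.8:
148P = 0.8·(881.5 − 148P) ⇒ 148P(1 + 0.8) = 0.8·881.5
P = 0.8·881.5 / (148·1.8) = 2.6471…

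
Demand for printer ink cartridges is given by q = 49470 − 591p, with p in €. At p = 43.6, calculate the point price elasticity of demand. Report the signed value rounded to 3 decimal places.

dq/dp = −591. At p = 43.6, q = 49470 − 591(43.6) = 23702.4.
Ed = (dq/dp)·(p/q) = −591 × (43.6/23702.4) = -1.08713…

-1.087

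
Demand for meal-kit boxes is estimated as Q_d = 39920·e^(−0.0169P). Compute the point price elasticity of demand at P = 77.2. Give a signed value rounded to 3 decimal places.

dQ_d/dP = −0.0169·Q_d = -183.005. At P = 77.2, Q_d = 10828.7.
Ed = (dQ_d/dP)·(P/Q_d) = (-183.005) × (77.2/10828.7) = -1.30468

-1.305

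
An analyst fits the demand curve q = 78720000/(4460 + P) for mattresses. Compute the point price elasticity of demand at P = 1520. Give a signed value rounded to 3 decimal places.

dq/dP = −78720000/(4460 + P)² = -2.20132. At P = 1520, q = 13163.9.
Ed = (dq/dP)·(P/q) = (-2.20132) × (1520/13163.9) = -0.25418…

-0.254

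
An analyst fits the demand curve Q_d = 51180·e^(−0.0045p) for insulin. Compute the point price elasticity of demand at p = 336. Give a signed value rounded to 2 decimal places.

-1.51

dQ_d/dp = −0.0045·Q_d = -50.7761. At p = 336, Q_d = 11283.6.
Ed = (dQ_d/dp)·(p/Q_d) = (-50.7761) × (336/11283.6) = -1.512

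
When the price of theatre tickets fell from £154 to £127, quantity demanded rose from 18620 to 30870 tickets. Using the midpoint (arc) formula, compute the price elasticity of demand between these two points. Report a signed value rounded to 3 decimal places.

%ΔQ = (30870 − 18620) / [(18620 + 30870)/2] = 12250/24745 = 0.495049…
%ΔP = (127 − 154) / [(154 + 127)/2] = -27/140.5 = -0.192170…
Arc Ed = %ΔQ / %ΔP = (12250/24745) / (-27/140.5) = -2.57609…

-2.576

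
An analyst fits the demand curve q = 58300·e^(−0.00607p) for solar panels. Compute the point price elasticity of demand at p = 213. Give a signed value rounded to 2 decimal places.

-1.29

dq/dp = −0.00607·q = -97.13. At p = 213, q = 16001.7.
Ed = (dq/dp)·(p/q) = (-97.13) × (213/16001.7) = -1.2929…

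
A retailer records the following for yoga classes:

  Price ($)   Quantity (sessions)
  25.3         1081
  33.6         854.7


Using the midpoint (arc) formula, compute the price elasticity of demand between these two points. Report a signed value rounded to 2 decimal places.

-0.83

%ΔQ = (854.7 − 1081) / [(1081 + 854.7)/2] = -226.3/967.85 = -0.233817…
%ΔP = (33.6 − 25.3) / [(25.3 + 33.6)/2] = 8.3/29.45 = 0.281833…
Arc Ed = %ΔQ / %ΔP = (-226.3/967.85) / (8.3/29.45) = -0.8296…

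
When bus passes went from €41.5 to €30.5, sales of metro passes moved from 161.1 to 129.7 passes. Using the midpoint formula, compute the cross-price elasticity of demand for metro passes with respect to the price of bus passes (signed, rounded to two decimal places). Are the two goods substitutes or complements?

0.71; substitutes

%ΔQ_{metro passes} = (129.7 − 161.1)/avg = -31.4/145.4 = -0.215955…
%ΔP_{bus passes} = (30.5 − 41.5)/avg = -11/36 = -0.305555…
E_cross = (-31.4/145.4) / (-11/36) = 0.7067…
E_cross > 0 ⇒ the goods are substitutes.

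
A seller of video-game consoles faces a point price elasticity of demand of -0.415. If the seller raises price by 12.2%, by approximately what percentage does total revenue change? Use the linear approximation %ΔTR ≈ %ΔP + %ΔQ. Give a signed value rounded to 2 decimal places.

+7.14%

%ΔQ ≈ Ed × %ΔP = (-0.415) × (+12.2%) = -5.0630%
%ΔTR ≈ %ΔP + %ΔQ = (+12.2%) + (-5.0630%) = +7.1370%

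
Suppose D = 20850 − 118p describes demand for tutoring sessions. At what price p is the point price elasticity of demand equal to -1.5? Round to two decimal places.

Ed = −118p/(20850 − 118p). Set this equal to -1.5:
118p = 1.5·(20850 − 118p) ⇒ 118p(1 + 1.5) = 1.5·20850
p = 1.5·20850 / (118·2.5) = 106.0169…

106.02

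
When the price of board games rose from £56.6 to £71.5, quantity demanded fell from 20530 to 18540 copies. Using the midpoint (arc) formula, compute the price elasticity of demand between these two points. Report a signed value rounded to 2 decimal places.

-0.44

%ΔQ = (18540 − 20530) / [(20530 + 18540)/2] = -1990/19535 = -0.101868…
%ΔP = (71.5 − 56.6) / [(56.6 + 71.5)/2] = 14.9/64.05 = 0.232630…
Arc Ed = %ΔQ / %ΔP = (-1990/19535) / (14.9/64.05) = -0.4378…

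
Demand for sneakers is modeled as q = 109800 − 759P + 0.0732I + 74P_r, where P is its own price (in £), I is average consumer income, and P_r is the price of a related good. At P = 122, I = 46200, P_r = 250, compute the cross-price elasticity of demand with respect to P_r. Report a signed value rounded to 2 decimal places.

At the given values, q = 109800 − 759(122) + 0.0732(46200) + 74(250) = 39083.84.
∂q/∂P_r = 74.
E = (74) × (250/39083.84) = 0.4733…

0.47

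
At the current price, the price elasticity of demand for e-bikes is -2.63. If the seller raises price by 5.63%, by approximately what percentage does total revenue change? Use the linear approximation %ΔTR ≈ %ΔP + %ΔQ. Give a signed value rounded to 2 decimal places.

-9.18%

%ΔQ ≈ Ed × %ΔP = (-2.63) × (+5.63%) = -14.8069%
%ΔTR ≈ %ΔP + %ΔQ = (+5.63%) + (-14.8069%) = -9.1769%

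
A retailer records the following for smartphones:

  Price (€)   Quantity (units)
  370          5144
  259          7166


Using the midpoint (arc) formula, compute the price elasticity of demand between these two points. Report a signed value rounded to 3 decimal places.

-0.931

%ΔQ = (7166 − 5144) / [(5144 + 7166)/2] = 2022/6155 = 0.328513…
%ΔP = (259 − 370) / [(370 + 259)/2] = -111/314.5 = -0.352941…
Arc Ed = %ΔQ / %ΔP = (2022/6155) / (-111/314.5) = -0.93078…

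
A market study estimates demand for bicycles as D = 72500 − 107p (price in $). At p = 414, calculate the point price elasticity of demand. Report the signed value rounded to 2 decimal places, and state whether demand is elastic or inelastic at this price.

-1.57; elastic

dD/dp = −107. At p = 414, D = 72500 − 107(414) = 28202.
Ed = (dD/dp)·(p/D) = −107 × (414/28202) = -1.5707…
|Ed| = 1.57 > 1, so demand is elastic.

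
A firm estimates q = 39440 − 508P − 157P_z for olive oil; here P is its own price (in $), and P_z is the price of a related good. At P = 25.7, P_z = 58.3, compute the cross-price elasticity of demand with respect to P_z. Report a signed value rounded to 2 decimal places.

-0.53

At the given values, q = 39440 − 508(25.7) − 157(58.3) = 17231.3.
∂q/∂P_z = -157.
E = (-157) × (58.3/17231.3) = -0.5311…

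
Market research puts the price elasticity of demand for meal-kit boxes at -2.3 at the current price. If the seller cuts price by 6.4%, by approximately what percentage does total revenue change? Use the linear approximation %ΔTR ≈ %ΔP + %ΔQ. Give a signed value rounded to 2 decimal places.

%ΔQ ≈ Ed × %ΔP = (-2.3) × (-6.4%) = +14.7200%
%ΔTR ≈ %ΔP + %ΔQ = (-6.4%) + (+14.7200%) = +8.3200%

+8.32%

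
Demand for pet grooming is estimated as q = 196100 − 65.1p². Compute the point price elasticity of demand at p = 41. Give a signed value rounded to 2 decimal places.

dq/dp = −2·65.1·p = -5338.2. At p = 41, q = 86666.9.
Ed = (dq/dp)·(p/q) = (-5338.2) × (41/86666.9) = -2.5253…

-2.53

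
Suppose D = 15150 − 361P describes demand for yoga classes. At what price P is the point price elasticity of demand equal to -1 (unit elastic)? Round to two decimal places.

20.98

Ed = −361P/(15150 − 361P). Set this equal to -1:
361P = 1·(15150 − 361P) ⇒ 361P(1 + 1) = 1·15150
P = 1·15150 / (361·2) = 20.9833…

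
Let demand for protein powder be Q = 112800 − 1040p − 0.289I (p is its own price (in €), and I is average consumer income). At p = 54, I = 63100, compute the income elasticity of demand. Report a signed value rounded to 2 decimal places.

At the given values, Q = 112800 − 1040(54) − 0.289(63100) = 38404.1.
∂Q/∂I = -0.289.
E = (-0.289) × (63100/38404.1) = -0.4748…

-0.47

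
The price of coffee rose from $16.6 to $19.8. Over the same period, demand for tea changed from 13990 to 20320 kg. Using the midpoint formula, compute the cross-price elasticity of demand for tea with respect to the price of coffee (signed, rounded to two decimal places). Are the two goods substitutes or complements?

2.10; substitutes

%ΔQ_{tea} = (20320 − 13990)/avg = 6330/17155 = 0.368988…
%ΔP_{coffee} = (19.8 − 16.6)/avg = 3.2/18.2 = 0.175824…
E_cross = (6330/17155) / (3.2/18.2) = 2.0986…
E_cross > 0 ⇒ the goods are substitutes.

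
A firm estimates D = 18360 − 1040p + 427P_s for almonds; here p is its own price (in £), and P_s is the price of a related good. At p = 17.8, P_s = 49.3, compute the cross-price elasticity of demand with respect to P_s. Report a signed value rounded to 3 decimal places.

At the given values, D = 18360 − 1040(17.8) + 427(49.3) = 20899.1.
∂D/∂P_s = 427.
E = (427) × (49.3/20899.1) = 1.00727…

1.007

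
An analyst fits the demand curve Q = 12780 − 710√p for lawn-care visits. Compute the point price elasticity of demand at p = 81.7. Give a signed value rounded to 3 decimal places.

-0.504

dQ/dp = −710/(2√p) = -39.2751. At p = 81.7, Q = 6362.45.
Ed = (dQ/dp)·(p/Q) = (-39.2751) × (81.7/6362.45) = -0.50433…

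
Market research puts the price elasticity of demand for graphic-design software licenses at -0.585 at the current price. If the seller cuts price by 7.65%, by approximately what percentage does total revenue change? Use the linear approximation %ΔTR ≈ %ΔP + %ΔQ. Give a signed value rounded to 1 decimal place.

-3.2%

%ΔQ ≈ Ed × %ΔP = (-0.585) × (-7.65%) = +4.4753%
%ΔTR ≈ %ΔP + %ΔQ = (-7.65%) + (+4.4753%) = -3.1748%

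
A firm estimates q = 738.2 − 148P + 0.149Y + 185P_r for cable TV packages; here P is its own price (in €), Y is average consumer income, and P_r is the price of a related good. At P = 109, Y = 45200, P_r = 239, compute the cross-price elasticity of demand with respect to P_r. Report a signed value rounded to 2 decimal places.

At the given values, q = 738.2 − 148(109) + 0.149(45200) + 185(239) = 35556.
∂q/∂P_r = 185.
E = (185) × (239/35556) = 1.2435…

1.24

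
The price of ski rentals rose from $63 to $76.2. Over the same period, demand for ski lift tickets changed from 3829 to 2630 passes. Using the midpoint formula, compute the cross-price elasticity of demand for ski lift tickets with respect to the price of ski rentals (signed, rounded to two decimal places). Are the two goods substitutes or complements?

%ΔQ_{ski lift tickets} = (2630 − 3829)/avg = -1199/3229.5 = -0.371264…
%ΔP_{ski rentals} = (76.2 − 63)/avg = 13.2/69.6 = 0.189655…
E_cross = (-1199/3229.5) / (13.2/69.6) = -1.9575…
E_cross < 0 ⇒ the goods are complements.

-1.96; complements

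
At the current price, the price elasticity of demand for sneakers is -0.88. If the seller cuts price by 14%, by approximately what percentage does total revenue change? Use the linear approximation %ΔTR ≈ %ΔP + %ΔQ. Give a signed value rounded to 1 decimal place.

-1.7%

%ΔQ ≈ Ed × %ΔP = (-0.88) × (-14%) = +12.3200%
%ΔTR ≈ %ΔP + %ΔQ = (-14%) + (+12.3200%) = -1.6800%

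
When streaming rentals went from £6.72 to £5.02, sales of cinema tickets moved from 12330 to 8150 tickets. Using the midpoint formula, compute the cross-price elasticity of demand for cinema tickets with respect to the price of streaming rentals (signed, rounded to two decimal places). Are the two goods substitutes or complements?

1.41; substitutes

%ΔQ_{cinema tickets} = (8150 − 12330)/avg = -4180/10240 = -0.408203…
%ΔP_{streaming rentals} = (5.02 − 6.72)/avg = -1.7/5.87 = -0.289608…
E_cross = (-4180/10240) / (-1.7/5.87) = 1.4095…
E_cross > 0 ⇒ the goods are substitutes.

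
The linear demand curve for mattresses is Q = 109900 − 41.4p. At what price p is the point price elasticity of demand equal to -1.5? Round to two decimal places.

Ed = −41.4p/(109900 − 41.4p). Set this equal to -1.5:
41.4p = 1.5·(109900 − 41.4p) ⇒ 41.4p(1 + 1.5) = 1.5·109900
p = 1.5·109900 / (41.4·2.5) = 1592.7536…

1592.75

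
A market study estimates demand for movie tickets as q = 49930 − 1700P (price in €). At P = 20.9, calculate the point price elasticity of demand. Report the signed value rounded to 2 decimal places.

-2.47

dq/dP = −1700. At P = 20.9, q = 49930 − 1700(20.9) = 14400.
Ed = (dq/dP)·(P/q) = −1700 × (20.9/14400) = -2.4673…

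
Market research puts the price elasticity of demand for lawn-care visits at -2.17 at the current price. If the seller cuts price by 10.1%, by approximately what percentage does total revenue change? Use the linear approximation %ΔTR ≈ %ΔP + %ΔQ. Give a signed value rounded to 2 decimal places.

%ΔQ ≈ Ed × %ΔP = (-2.17) × (-10.1%) = +21.9170%
%ΔTR ≈ %ΔP + %ΔQ = (-10.1%) + (+21.9170%) = +11.8170%

+11.82%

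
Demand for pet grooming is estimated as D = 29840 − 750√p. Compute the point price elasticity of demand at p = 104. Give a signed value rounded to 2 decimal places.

-0.17

dD/dp = −750/(2√p) = -36.7718. At p = 104, D = 22191.5.
Ed = (dD/dp)·(p/D) = (-36.7718) × (104/22191.5) = -0.1723…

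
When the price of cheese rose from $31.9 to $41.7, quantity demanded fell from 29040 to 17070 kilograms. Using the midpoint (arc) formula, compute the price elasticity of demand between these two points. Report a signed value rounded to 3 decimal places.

%ΔQ = (17070 − 29040) / [(29040 + 17070)/2] = -11970/23055 = -0.519193…
%ΔP = (41.7 − 31.9) / [(31.9 + 41.7)/2] = 9.8/36.8 = 0.266304…
Arc Ed = %ΔQ / %ΔP = (-11970/23055) / (9.8/36.8) = -1.94962…

-1.950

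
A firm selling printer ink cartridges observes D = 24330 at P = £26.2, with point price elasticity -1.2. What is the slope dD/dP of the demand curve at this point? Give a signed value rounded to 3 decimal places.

Ed = (dD/dP)·(P/D) ⇒ dD/dP = Ed·D/P = (-1.2)·24330/26.2 = -1114.35114…

-1114.351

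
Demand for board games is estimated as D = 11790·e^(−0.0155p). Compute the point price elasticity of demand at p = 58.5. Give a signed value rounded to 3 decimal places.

dD/dp = −0.0155·D = -73.7987. At p = 58.5, D = 4761.21.
Ed = (dD/dp)·(p/D) = (-73.7987) × (58.5/4761.21) = -0.90675

-0.907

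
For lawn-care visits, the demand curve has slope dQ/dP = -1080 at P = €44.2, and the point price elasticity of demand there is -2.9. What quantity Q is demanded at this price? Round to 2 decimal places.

16460.69

Ed = (dQ/dP)·(P/Q) ⇒ Q = (dQ/dP)·P/Ed = (-1080)·44.2/(-2.9) = 16460.6896…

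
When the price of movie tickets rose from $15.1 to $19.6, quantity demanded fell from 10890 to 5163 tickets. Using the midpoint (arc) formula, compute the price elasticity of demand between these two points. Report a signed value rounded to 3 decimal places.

-2.751

%ΔQ = (5163 − 10890) / [(10890 + 5163)/2] = -5727/8026.5 = -0.713511…
%ΔP = (19.6 − 15.1) / [(15.1 + 19.6)/2] = 4.5/17.35 = 0.259365…
Arc Ed = %ΔQ / %ΔP = (-5727/8026.5) / (4.5/17.35) = -2.75098…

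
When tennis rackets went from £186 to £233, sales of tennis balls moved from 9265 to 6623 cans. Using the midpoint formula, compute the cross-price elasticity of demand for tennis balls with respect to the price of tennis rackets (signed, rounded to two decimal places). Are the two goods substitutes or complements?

-1.48; complements

%ΔQ_{tennis balls} = (6623 − 9265)/avg = -2642/7944 = -0.332578…
%ΔP_{tennis rackets} = (233 − 186)/avg = 47/209.5 = 0.224343…
E_cross = (-2642/7944) / (47/209.5) = -1.4824…
E_cross < 0 ⇒ the goods are complements.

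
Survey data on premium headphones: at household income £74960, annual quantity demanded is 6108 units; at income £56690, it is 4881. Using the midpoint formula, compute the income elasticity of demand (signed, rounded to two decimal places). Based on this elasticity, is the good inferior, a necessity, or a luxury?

%ΔQ = (4881 − 6108)/[( 6108 + 4881)/2] = -1227/5494.5 = -0.223314…
%ΔIncome = (56690 − 74960)/[( 74960 + 56690)/2] = -18270/65825 = -0.277554…
E_income = (-1227/5494.5) / (-18270/65825) = 0.8045…
0 < E_income < 1 ⇒ normal good, necessity.

0.80; necessity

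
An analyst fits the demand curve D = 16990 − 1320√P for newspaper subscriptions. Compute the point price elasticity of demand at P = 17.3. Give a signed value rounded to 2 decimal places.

-0.24

dD/dP = −1320/(2√P) = -158.68. At P = 17.3, D = 11499.7.
Ed = (dD/dP)·(P/D) = (-158.68) × (17.3/11499.7) = -0.2387…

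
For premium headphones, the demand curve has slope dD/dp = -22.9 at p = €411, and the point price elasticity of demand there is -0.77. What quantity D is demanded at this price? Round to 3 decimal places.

Ed = (dD/dp)·(p/D) ⇒ D = (dD/dp)·p/Ed = (-22.9)·411/(-0.77) = 12223.24675…

12223.247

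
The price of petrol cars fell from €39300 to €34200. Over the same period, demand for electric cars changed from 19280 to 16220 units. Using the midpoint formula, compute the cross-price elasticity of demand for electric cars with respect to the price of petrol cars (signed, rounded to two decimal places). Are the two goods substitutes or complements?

1.24; substitutes

%ΔQ_{electric cars} = (16220 − 19280)/avg = -3060/17750 = -0.172394…
%ΔP_{petrol cars} = (34200 − 39300)/avg = -5100/36750 = -0.138775…
E_cross = (-3060/17750) / (-5100/36750) = 1.2422…
E_cross > 0 ⇒ the goods are substitutes.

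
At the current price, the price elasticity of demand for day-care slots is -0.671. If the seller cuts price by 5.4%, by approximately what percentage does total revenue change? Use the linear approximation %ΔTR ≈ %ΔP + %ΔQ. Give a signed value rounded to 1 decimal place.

-1.8%

%ΔQ ≈ Ed × %ΔP = (-0.671) × (-5.4%) = +3.6234%
%ΔTR ≈ %ΔP + %ΔQ = (-5.4%) + (+3.6234%) = -1.7766%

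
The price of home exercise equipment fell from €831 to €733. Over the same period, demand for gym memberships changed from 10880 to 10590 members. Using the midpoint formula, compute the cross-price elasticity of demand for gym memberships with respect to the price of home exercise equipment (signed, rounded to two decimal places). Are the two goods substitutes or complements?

%ΔQ_{gym memberships} = (10590 − 10880)/avg = -290/10735 = -0.027014…
%ΔP_{home exercise equipment} = (733 − 831)/avg = -98/782 = -0.125319…
E_cross = (-290/10735) / (-98/782) = 0.2155…
E_cross > 0 ⇒ the goods are substitutes.

0.22; substitutes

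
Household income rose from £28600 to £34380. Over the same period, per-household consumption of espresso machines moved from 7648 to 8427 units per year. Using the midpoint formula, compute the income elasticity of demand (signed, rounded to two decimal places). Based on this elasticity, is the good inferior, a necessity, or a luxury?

0.53; necessity

%ΔQ = (8427 − 7648)/[( 7648 + 8427)/2] = 779/8037.5 = 0.096920…
%ΔIncome = (34380 − 28600)/[( 28600 + 34380)/2] = 5780/31490 = 0.183550…
E_income = (779/8037.5) / (5780/31490) = 0.5280…
0 < E_income < 1 ⇒ normal good, necessity.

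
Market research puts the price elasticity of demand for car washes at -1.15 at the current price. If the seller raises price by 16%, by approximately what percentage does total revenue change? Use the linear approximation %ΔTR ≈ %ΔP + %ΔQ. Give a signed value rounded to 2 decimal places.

%ΔQ ≈ Ed × %ΔP = (-1.15) × (+16%) = -18.4000%
%ΔTR ≈ %ΔP + %ΔQ = (+16%) + (-18.4000%) = -2.4000%

-2.40%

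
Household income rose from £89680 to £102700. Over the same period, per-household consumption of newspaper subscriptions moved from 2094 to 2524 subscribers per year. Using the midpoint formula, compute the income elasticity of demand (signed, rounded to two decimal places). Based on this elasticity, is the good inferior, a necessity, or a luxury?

1.38; luxury

%ΔQ = (2524 − 2094)/[( 2094 + 2524)/2] = 430/2309 = 0.186227…
%ΔIncome = (102700 − 89680)/[( 89680 + 102700)/2] = 13020/96190 = 0.135357…
E_income = (430/2309) / (13020/96190) = 1.3758…
E_income > 1 ⇒ normal good, luxury.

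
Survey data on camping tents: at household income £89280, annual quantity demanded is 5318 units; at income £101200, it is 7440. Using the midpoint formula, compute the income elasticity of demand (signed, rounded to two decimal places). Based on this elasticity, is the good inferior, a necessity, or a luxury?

2.66; luxury

%ΔQ = (7440 − 5318)/[( 5318 + 7440)/2] = 2122/6379 = 0.332654…
%ΔIncome = (101200 − 89280)/[( 89280 + 101200)/2] = 11920/95240 = 0.125157…
E_income = (2122/6379) / (11920/95240) = 2.6578…
E_income > 1 ⇒ normal good, luxury.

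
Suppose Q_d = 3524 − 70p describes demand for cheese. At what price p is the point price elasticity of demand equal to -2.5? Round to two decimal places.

35.96

Ed = −70p/(3524 − 70p). Set this equal to -2.5:
70p = 2.5·(3524 − 70p) ⇒ 70p(1 + 2.5) = 2.5·3524
p = 2.5·3524 / (70·3.5) = 35.9591…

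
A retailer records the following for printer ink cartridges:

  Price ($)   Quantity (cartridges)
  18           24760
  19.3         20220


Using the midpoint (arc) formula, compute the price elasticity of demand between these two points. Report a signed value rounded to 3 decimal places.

-2.896

%ΔQ = (20220 − 24760) / [(24760 + 20220)/2] = -4540/22490 = -0.201867…
%ΔP = (19.3 − 18) / [(18 + 19.3)/2] = 1.3/18.65 = 0.069705…
Arc Ed = %ΔQ / %ΔP = (-4540/22490) / (1.3/18.65) = -2.89602…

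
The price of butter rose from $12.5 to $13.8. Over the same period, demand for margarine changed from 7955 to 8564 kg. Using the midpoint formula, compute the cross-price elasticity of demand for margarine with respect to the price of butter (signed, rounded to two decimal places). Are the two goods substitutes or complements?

%ΔQ_{margarine} = (8564 − 7955)/avg = 609/8259.5 = 0.073733…
%ΔP_{butter} = (13.8 − 12.5)/avg = 1.3/13.15 = 0.098859…
E_cross = (609/8259.5) / (1.3/13.15) = 0.7458…
E_cross > 0 ⇒ the goods are substitutes.

0.75; substitutes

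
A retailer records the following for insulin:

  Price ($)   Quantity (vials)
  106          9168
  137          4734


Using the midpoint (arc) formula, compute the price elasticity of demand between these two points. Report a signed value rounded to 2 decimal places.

-2.50

%ΔQ = (4734 − 9168) / [(9168 + 4734)/2] = -4434/6951 = -0.637893…
%ΔP = (137 − 106) / [(106 + 137)/2] = 31/121.5 = 0.255144…
Arc Ed = %ΔQ / %ΔP = (-4434/6951) / (31/121.5) = -2.5001…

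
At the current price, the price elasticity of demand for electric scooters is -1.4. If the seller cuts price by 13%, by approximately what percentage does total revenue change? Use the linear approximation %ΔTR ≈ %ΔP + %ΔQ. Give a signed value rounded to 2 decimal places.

%ΔQ ≈ Ed × %ΔP = (-1.4) × (-13%) = +18.2000%
%ΔTR ≈ %ΔP + %ΔQ = (-13%) + (+18.2000%) = +5.2000%

+5.20%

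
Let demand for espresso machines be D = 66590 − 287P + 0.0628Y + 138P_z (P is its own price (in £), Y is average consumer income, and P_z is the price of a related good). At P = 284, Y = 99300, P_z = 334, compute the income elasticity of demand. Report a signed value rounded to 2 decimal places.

At the given values, D = 66590 − 287(284) + 0.0628(99300) + 138(334) = 37410.04.
∂D/∂Y = 0.0628.
E = (0.0628) × (99300/37410.04) = 0.1666…

0.17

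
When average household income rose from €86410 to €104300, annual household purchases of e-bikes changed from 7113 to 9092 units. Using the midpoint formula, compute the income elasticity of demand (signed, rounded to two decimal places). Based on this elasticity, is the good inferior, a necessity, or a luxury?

%ΔQ = (9092 − 7113)/[( 7113 + 9092)/2] = 1979/8102.5 = 0.244245…
%ΔIncome = (104300 − 86410)/[( 86410 + 104300)/2] = 17890/95355 = 0.187614…
E_income = (1979/8102.5) / (17890/95355) = 1.3018…
E_income > 1 ⇒ normal good, luxury.

1.30; luxury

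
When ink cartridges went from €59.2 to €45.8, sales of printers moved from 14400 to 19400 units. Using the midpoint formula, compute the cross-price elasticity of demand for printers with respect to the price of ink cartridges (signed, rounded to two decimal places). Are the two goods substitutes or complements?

-1.16; complements

%ΔQ_{printers} = (19400 − 14400)/avg = 5000/16900 = 0.295857…
%ΔP_{ink cartridges} = (45.8 − 59.2)/avg = -13.4/52.5 = -0.255238…
E_cross = (5000/16900) / (-13.4/52.5) = -1.1591…
E_cross < 0 ⇒ the goods are complements.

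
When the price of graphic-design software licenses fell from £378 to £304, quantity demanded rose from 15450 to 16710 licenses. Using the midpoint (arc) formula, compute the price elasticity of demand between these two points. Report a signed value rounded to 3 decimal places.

%ΔQ = (16710 − 15450) / [(15450 + 16710)/2] = 1260/16080 = 0.078358…
%ΔP = (304 − 378) / [(378 + 304)/2] = -74/341 = -0.217008…
Arc Ed = %ΔQ / %ΔP = (1260/16080) / (-74/341) = -0.36108…

-0.361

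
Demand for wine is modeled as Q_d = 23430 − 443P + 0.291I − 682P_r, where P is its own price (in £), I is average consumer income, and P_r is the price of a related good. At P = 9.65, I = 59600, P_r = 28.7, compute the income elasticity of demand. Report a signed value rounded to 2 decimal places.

At the given values, Q_d = 23430 − 443(9.65) + 0.291(59600) − 682(28.7) = 16925.25.
∂Q_d/∂I = 0.291.
E = (0.291) × (59600/16925.25) = 1.0247…

1.02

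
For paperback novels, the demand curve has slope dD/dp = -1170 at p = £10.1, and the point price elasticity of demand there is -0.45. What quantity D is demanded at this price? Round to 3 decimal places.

26260.000

Ed = (dD/dp)·(p/D) ⇒ D = (dD/dp)·p/Ed = (-1170)·10.1/(-0.45) = 26260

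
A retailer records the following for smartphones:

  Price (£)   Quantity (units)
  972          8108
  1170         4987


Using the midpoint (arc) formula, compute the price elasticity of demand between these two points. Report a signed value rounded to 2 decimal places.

-2.58

%ΔQ = (4987 − 8108) / [(8108 + 4987)/2] = -3121/6547.5 = -0.476670…
%ΔP = (1170 − 972) / [(972 + 1170)/2] = 198/1071 = 0.184873…
Arc Ed = %ΔQ / %ΔP = (-3121/6547.5) / (198/1071) = -2.5783…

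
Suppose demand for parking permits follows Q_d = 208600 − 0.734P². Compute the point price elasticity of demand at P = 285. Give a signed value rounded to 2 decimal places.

-0.80

dQ_d/dP = −2·0.734·P = -418.38. At P = 285, Q_d = 148980.85.
Ed = (dQ_d/dP)·(P/Q_d) = (-418.38) × (285/148980.85) = -0.8003…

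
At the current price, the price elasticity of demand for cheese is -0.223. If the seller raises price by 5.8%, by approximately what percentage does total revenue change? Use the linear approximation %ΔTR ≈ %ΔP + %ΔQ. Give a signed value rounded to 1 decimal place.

+4.5%

%ΔQ ≈ Ed × %ΔP = (-0.223) × (+5.8%) = -1.2934%
%ΔTR ≈ %ΔP + %ΔQ = (+5.8%) + (-1.2934%) = +4.5066%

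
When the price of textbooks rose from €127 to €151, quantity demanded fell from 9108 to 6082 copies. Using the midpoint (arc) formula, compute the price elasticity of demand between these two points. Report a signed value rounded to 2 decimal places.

%ΔQ = (6082 − 9108) / [(9108 + 6082)/2] = -3026/7595 = -0.398420…
%ΔP = (151 − 127) / [(127 + 151)/2] = 24/139 = 0.172661…
Arc Ed = %ΔQ / %ΔP = (-3026/7595) / (24/139) = -2.3075…

-2.31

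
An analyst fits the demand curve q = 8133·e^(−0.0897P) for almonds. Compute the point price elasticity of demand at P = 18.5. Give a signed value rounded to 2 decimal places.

-1.66

dq/dP = −0.0897·q = -138.788. At P = 18.5, q = 1547.25.
Ed = (dq/dP)·(P/q) = (-138.788) × (18.5/1547.25) = -1.6594…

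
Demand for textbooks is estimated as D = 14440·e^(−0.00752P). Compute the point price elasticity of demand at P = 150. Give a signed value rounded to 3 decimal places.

-1.128

dD/dP = −0.00752·D = -35.148. At P = 150, D = 4673.94.
Ed = (dD/dP)·(P/D) = (-35.148) × (150/4673.94) = -1.128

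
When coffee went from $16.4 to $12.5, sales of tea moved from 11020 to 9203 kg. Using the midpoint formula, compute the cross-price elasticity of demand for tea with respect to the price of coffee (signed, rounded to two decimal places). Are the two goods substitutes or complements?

0.67; substitutes

%ΔQ_{tea} = (9203 − 11020)/avg = -1817/10111.5 = -0.179696…
%ΔP_{coffee} = (12.5 − 16.4)/avg = -3.9/14.45 = -0.269896…
E_cross = (-1817/10111.5) / (-3.9/14.45) = 0.6657…
E_cross > 0 ⇒ the goods are substitutes.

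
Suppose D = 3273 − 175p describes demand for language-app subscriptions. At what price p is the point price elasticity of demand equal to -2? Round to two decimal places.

12.47

Ed = −175p/(3273 − 175p). Set this equal to -2:
175p = 2·(3273 − 175p) ⇒ 175p(1 + 2) = 2·3273
p = 2·3273 / (175·3) = 12.4685…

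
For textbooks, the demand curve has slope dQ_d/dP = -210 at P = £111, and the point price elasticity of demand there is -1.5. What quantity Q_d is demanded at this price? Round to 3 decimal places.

Ed = (dQ_d/dP)·(P/Q_d) ⇒ Q_d = (dQ_d/dP)·P/Ed = (-210)·111/(-1.5) = 15540

15540.000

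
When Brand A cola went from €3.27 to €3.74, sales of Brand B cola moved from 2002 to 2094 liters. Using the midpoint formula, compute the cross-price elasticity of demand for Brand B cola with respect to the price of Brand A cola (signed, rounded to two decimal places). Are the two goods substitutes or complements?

%ΔQ_{Brand B cola} = (2094 − 2002)/avg = 92/2048 = 0.044921…
%ΔP_{Brand A cola} = (3.74 − 3.27)/avg = 0.47/3.505 = 0.134094…
E_cross = (92/2048) / (0.47/3.505) = 0.3350…
E_cross > 0 ⇒ the goods are substitutes.

0.34; substitutes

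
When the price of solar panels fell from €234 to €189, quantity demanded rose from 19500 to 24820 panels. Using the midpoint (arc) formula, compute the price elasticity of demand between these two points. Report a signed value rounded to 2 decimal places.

-1.13

%ΔQ = (24820 − 19500) / [(19500 + 24820)/2] = 5320/22160 = 0.240072…
%ΔP = (189 − 234) / [(234 + 189)/2] = -45/211.5 = -0.212765…
Arc Ed = %ΔQ / %ΔP = (5320/22160) / (-45/211.5) = -1.1283…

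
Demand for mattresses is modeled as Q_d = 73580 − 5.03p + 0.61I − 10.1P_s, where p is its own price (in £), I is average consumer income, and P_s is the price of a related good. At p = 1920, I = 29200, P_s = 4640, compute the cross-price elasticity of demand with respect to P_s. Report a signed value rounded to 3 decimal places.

At the given values, Q_d = 73580 − 5.03(1920) + 0.61(29200) − 10.1(4640) = 34870.4.
∂Q_d/∂P_s = -10.1.
E = (-10.1) × (4640/34870.4) = -1.34394…

-1.344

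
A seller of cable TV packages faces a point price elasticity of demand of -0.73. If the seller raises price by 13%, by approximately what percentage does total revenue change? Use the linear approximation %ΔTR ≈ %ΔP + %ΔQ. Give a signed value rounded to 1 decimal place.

+3.5%

%ΔQ ≈ Ed × %ΔP = (-0.73) × (+13%) = -9.4900%
%ΔTR ≈ %ΔP + %ΔQ = (+13%) + (-9.4900%) = +3.5100%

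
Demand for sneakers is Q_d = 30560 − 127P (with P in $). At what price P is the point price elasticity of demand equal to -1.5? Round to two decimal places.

144.38

Ed = −127P/(30560 − 127P). Set this equal to -1.5:
127P = 1.5·(30560 − 127P) ⇒ 127P(1 + 1.5) = 1.5·30560
P = 1.5·30560 / (127·2.5) = 144.3779…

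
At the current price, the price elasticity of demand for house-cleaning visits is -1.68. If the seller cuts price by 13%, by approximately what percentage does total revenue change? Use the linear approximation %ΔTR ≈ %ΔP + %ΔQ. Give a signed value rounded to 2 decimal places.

%ΔQ ≈ Ed × %ΔP = (-1.68) × (-13%) = +21.8400%
%ΔTR ≈ %ΔP + %ΔQ = (-13%) + (+21.8400%) = +8.8400%

+8.84%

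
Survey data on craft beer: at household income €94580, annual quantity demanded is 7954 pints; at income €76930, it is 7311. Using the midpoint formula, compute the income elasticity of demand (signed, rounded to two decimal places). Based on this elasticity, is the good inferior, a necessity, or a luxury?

0.41; necessity

%ΔQ = (7311 − 7954)/[( 7954 + 7311)/2] = -643/7632.5 = -0.084245…
%ΔIncome = (76930 − 94580)/[( 94580 + 76930)/2] = -17650/85755 = -0.205818…
E_income = (-643/7632.5) / (-17650/85755) = 0.4093…
0 < E_income < 1 ⇒ normal good, necessity.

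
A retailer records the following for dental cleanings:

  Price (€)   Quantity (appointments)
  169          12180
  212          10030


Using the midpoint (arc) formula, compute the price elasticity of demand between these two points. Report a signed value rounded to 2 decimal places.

%ΔQ = (10030 − 12180) / [(12180 + 10030)/2] = -2150/11105 = -0.193606…
%ΔP = (212 − 169) / [(169 + 212)/2] = 43/190.5 = 0.225721…
Arc Ed = %ΔQ / %ΔP = (-2150/11105) / (43/190.5) = -0.8577…

-0.86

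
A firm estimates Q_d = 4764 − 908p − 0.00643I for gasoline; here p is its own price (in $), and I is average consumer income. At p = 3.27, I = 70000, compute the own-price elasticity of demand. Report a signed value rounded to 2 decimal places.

-2.21

At the given values, Q_d = 4764 − 908(3.27) − 0.00643(70000) = 1344.74.
∂Q_d/∂p = −908.
E = (-908) × (3.27/1344.74) = -2.2079…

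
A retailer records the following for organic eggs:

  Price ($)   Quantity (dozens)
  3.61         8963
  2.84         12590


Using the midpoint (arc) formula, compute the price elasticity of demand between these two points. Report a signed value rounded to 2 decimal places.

%ΔQ = (12590 − 8963) / [(8963 + 12590)/2] = 3627/10776.5 = 0.336565…
%ΔP = (2.84 − 3.61) / [(3.61 + 2.84)/2] = -0.77/3.225 = -0.238759…
Arc Ed = %ΔQ / %ΔP = (3627/10776.5) / (-0.77/3.225) = -1.4096…

-1.41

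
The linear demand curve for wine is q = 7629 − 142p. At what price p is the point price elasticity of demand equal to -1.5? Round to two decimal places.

32.24

Ed = −142p/(7629 − 142p). Set this equal to -1.5:
142p = 1.5·(7629 − 142p) ⇒ 142p(1 + 1.5) = 1.5·7629
p = 1.5·7629 / (142·2.5) = 32.2352…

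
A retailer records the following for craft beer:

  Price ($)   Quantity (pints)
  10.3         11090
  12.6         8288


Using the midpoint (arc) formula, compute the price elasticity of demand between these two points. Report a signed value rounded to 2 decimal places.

%ΔQ = (8288 − 11090) / [(11090 + 8288)/2] = -2802/9689 = -0.289193…
%ΔP = (12.6 − 10.3) / [(10.3 + 12.6)/2] = 2.3/11.45 = 0.200873…
Arc Ed = %ΔQ / %ΔP = (-2802/9689) / (2.3/11.45) = -1.4396…

-1.44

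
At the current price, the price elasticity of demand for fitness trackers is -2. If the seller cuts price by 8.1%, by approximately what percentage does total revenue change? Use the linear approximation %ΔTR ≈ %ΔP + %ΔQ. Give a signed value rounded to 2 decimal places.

%ΔQ ≈ Ed × %ΔP = (-2) × (-8.1%) = +16.2000%
%ΔTR ≈ %ΔP + %ΔQ = (-8.1%) + (+16.2000%) = +8.1000%

+8.10%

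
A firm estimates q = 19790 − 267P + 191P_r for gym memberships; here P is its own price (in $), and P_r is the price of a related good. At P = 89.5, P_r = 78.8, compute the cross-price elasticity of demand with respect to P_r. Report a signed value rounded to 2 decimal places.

1.38

At the given values, q = 19790 − 267(89.5) + 191(78.8) = 10944.3.
∂q/∂P_r = 191.
E = (191) × (78.8/10944.3) = 1.3752…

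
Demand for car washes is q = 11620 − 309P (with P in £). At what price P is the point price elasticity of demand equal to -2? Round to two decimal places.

25.07

Ed = −309P/(11620 − 309P). Set this equal to -2:
309P = 2·(11620 − 309P) ⇒ 309P(1 + 2) = 2·11620
P = 2·11620 / (309·3) = 25.0701…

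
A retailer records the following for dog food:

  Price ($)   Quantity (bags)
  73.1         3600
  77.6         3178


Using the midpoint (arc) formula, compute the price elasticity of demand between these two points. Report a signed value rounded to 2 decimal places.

-2.09

%ΔQ = (3178 − 3600) / [(3600 + 3178)/2] = -422/3389 = -0.124520…
%ΔP = (77.6 − 73.1) / [(73.1 + 77.6)/2] = 4.5/75.35 = 0.059721…
Arc Ed = %ΔQ / %ΔP = (-422/3389) / (4.5/75.35) = -2.0850…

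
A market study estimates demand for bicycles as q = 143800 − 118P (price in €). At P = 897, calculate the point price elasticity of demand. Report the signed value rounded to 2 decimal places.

-2.79

dq/dP = −118. At P = 897, q = 143800 − 118(897) = 37954.
Ed = (dq/dP)·(P/q) = −118 × (897/37954) = -2.7887…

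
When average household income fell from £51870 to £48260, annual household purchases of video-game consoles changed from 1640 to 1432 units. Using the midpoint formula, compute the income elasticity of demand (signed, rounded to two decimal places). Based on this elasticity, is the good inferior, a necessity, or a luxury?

1.88; luxury

%ΔQ = (1432 − 1640)/[( 1640 + 1432)/2] = -208/1536 = -0.135416…
%ΔIncome = (48260 − 51870)/[( 51870 + 48260)/2] = -3610/50065 = -0.072106…
E_income = (-208/1536) / (-3610/50065) = 1.8780…
E_income > 1 ⇒ normal good, luxury.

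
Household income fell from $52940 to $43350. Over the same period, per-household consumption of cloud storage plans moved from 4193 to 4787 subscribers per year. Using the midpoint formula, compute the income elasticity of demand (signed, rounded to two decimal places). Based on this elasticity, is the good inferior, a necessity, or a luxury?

%ΔQ = (4787 − 4193)/[( 4193 + 4787)/2] = 594/4490 = 0.132293…
%ΔIncome = (43350 − 52940)/[( 52940 + 43350)/2] = -9590/48145 = -0.199189…
E_income = (594/4490) / (-9590/48145) = -0.6641…
E_income < 0 ⇒ inferior good.

-0.66; inferior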